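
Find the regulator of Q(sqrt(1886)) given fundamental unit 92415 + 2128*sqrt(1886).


epsilon = 92415 + 2128*sqrt(1886)
= 184830.0000
R = ln(184830.0000)
= 12.1272

12.1272


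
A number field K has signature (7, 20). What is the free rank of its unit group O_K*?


By Dirichlet's unit theorem:
rank = r1 + r2 - 1
= 7 + 20 - 1
= 26

26


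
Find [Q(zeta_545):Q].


The degree equals Euler's totient phi(545).
545 = 5 * 109
phi(545) = 432

432


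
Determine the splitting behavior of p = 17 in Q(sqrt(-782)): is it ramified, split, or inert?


K = Q(sqrt(-782)). Since d mod 4 = 2, disc(K) = -3128.
Check p | disc: -3128 mod 17 = 0.
p divides disc, so p ramifies: (p) = P^2 with e=2, f=1, g=1.
Therefore p is ramified.

ramified


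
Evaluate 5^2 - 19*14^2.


x^2 - d*y^2
= 5^2 - 19*14^2
= 25 - 3724
= -3699

-3699


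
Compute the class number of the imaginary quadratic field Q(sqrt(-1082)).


K = Q(sqrt(-1082)). d mod 4 = 2, so D = disc(K) = 4d = -4328
h(K) equals the number of primitive reduced positive-definite forms (a, b, c) = a*x^2 + b*x*y + c*y^2 with b^2 - 4ac = D,
where reduced means |b| <= a <= c, with b >= 0 whenever |b| = a or a = c, and primitive means gcd(a, b, c) = 1.
Reduced forces 3a^2 <= |D| = 4328, so 1 <= a <= 37; b must have the parity of D, and c = (b^2 - D)/(4a) must be an integer >= a.
Enumerate a = 1..37, b in [-a, a]:
  a=1: (1, 0, 1082)  [1]
  a=2: (2, 0, 541)  [1]
  a=3: (3, -2, 361), (3, 2, 361)  [2]
  a=4..5: none
  a=6: (6, -4, 181), (6, 4, 181)  [2]
  a=7..8: none
  a=9: (9, -8, 122), (9, 8, 122)  [2]
  a=10..12: none
  a=13: (13, -12, 86), (13, 12, 86)  [2]
  a=14..17: none
  a=18: (18, -8, 61), (18, 8, 61)  [2]
  a=19: (19, -2, 57), (19, 2, 57)  [2]
  a=20..25: none
  a=26: (26, -12, 43), (26, 12, 43)  [2]
  a=27: (27, -10, 41), (27, 10, 41)  [2]
  a=28: none
  a=29: (29, -14, 39), (29, 14, 39)  [2]
  a=30..36: none
  a=37: (37, -36, 38), (37, 36, 38)  [2]
Total reduced forms: 1 + 1 + 2 + 2 + 2 + 2 + 2 + 2 + 2 + 2 + 2 + 2 = 22
h = 22

22


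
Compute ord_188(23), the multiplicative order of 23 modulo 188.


We want ord_188(23), the smallest k >= 1 with 23^k = 1 mod 188.
n = 188 = 2^2 * 47, phi(188) = 92; the order divides phi(n).
Divisors of 92: 1, 2, 4, 23, 46, 92
Repeated squaring mod 188: 23^1 = 23, 23^2 = 153, 23^4 = 97, 23^8 = 9, 23^16 = 81, 23^32 = 169, 23^64 = 173
Test divisors in increasing order:
  k=1: 23^1 = 23 mod 188
  k=2: 23^2 = 153 mod 188
  k=4: 23^4 = 97 mod 188
  k=23: 23^23 = 81 * 97 * 153 * 23 = 187 mod 188
  k=46: 23^46 = 169 * 9 * 97 * 153 = 1 mod 188  <- first divisor giving 1
Order = 46

46


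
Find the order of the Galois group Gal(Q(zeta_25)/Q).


|Gal(Q(zeta_25)/Q)| = phi(25)
= 20

20


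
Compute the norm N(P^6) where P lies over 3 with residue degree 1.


N(P^a) = p^(a*f)
= 3^(6*1)
= 3^6
= 729

729


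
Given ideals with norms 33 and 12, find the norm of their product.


N(IJ) = N(I) * N(J)
= 33 * 12
= 396

396


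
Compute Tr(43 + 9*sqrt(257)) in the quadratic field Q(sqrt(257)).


Tr(a + b*sqrt(d)) = (a + b*sqrt(d)) + (a - b*sqrt(d)) = 2a
= 2 * (43)
= 86

86


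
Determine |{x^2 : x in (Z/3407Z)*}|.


For prime p, the number of non-zero quadratic residues is (p-1)/2.
= (3407-1)/2
= 1703

1703


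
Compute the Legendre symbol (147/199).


p = 199 is prime, so compute (147/199) with the reciprocity algorithm (Jacobi-symbol steps: pull out 2s via (2/n), flip via reciprocity, reduce):
  reciprocity: (147/199) -> -(199/147)
  reduce: (52/147)
  pull out 2: (2/147) = -1  (since 147 mod 8 = 3)
  pull out 2: (2/147) = -1  (since 147 mod 8 = 3)
  reciprocity: (13/147) -> +(147/13)
  reduce: (4/13)
  pull out 2: (2/13) = -1  (since 13 mod 8 = 5)
  pull out 2: (2/13) = -1  (since 13 mod 8 = 5)
  (1/13) = 1
Product of signs = -1
(147/199) = -1

-1


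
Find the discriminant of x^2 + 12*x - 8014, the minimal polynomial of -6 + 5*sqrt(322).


The element -6 + 5*sqrt(322) has minimal polynomial:
x^2 + 12*x - 8014
Discriminant = (12)^2 - 4*(-8014)
= 144 + 32056
= 32200

32200


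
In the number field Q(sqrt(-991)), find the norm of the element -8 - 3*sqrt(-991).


N(a + b*sqrt(d)) = a^2 - d*b^2
= (-8)^2 - (-991)*(-3)^2
= 64 + 8919
= 8983

8983


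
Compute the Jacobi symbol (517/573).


Compute (517/573) via quadratic reciprocity:
  reciprocity: (517/573) -> +(573/517)
  reduce: (56/517)
  pull out 2: (2/517) = -1  (since 517 mod 8 = 5)
  pull out 2: (2/517) = -1  (since 517 mod 8 = 5)
  pull out 2: (2/517) = -1  (since 517 mod 8 = 5)
  reciprocity: (7/517) -> +(517/7)
  reduce: (6/7)
  pull out 2: (2/7) = +1  (since 7 mod 8 = 7)
  reciprocity: (3/7) -> -(7/3)
  reduce: (1/3)
  (1/3) = 1
Product of signs = 1

1


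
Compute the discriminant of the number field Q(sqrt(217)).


For K = Q(sqrt(d)) with d squarefree: disc(K) = d if d = 1 mod 4, and disc(K) = 4d if d = 2 or 3 mod 4.
Here d = 217, and d mod 4 = 1.
d = 1 mod 4 (O_K = Z[(1+sqrt(d))/2]), so disc(K) = d = 217

217


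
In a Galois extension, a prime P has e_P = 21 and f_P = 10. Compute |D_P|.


|D_P| = e * f
= 21 * 10
= 210

210


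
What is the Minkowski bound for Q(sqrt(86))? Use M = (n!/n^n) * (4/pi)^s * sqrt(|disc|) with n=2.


d = 86, d mod 4 = 2, so disc(K) = 4d = 344; |disc(K)| = 344
Real quadratic field, so n = 2, s = r2 = 0, r1 = 2
M = (n!/n^n) * (4/pi)^s * sqrt(|disc(K)|) = (2!/2^2) * (4/pi)^0 * sqrt(344)
= 0.5 * 1.000000 * 18.547237
= 9.2736

9.2736


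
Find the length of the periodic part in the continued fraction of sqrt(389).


Run the CF algorithm for sqrt(389).
a_0 = floor(sqrt(389)) = 19; set m_0=0, q_0=1.
Recurrence: m' = q*a - m,  q' = (d - m'^2)/q,  a' = floor((a_0 + m')/q').
  step 1: m=19, q=28, a=1
  step 2: m=9, q=11, a=2
  step 3: m=13, q=20, a=1
  step 4: m=7, q=17, a=1
  step 5: m=10, q=17, a=1
  step 6: m=7, q=20, a=1
  step 7: m=13, q=11, a=2
  step 8: m=9, q=28, a=1
  step 9: m=19, q=1, a=38
a_9 = 2*a_0 = 38, so the period closes here.
sqrt(389) = [19; 1, 2, 1, 1, 1, 1, 2, 1, 38]
Period length = 9

9


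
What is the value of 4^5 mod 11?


p = 11 is prime and the exponent is (p-1)/2 = 5, so by Euler's criterion 4^5 = (4/11) = +1 or -1 mod 11.
Compute by square-and-multiply:
  5 = 4 + 1 (binary 101)
  Repeated squaring mod 11: 4^1 = 4, 4^2 = 5, 4^4 = 3
  4^5 = 4^4 * 4^1 = 3 * 4 mod 11
    3 * 4 = 12 = 1 mod 11
  4^5 = 1 mod 11
Result 1: 4 is a quadratic residue mod 11.
4^5 mod 11 = 1

1


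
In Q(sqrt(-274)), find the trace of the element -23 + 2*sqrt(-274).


Tr(a + b*sqrt(d)) = (a + b*sqrt(d)) + (a - b*sqrt(d)) = 2a
= 2 * (-23)
= -46

-46


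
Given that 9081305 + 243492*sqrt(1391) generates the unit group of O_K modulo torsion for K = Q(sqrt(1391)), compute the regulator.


epsilon = 9081305 + 243492*sqrt(1391)
= 1.8163e+07
R = ln(1.8163e+07)
= 16.7149

16.7149


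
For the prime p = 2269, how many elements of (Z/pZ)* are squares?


For prime p, the number of non-zero quadratic residues is (p-1)/2.
= (2269-1)/2
= 1134

1134


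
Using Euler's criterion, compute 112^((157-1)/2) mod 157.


p = 157 is prime and the exponent is (p-1)/2 = 78, so by Euler's criterion 112^78 = (112/157) = +1 or -1 mod 157.
Compute by square-and-multiply:
  78 = 64 + 8 + 4 + 2 (binary 1001110)
  Repeated squaring mod 157: 112^1 = 112, 112^2 = 141, 112^4 = 99, 112^8 = 67, 112^16 = 93, 112^32 = 14, 112^64 = 39
  112^78 = 112^64 * 112^8 * 112^4 * 112^2 = 39 * 67 * 99 * 141 mod 157
    39 * 67 = 2613 = 101 mod 157
    101 * 99 = 9999 = 108 mod 157
    108 * 141 = 15228 = 156 mod 157
  112^78 = 156 mod 157
Result 156 = p - 1 = -1 mod 157: 112 is a quadratic non-residue mod 157. As a residue in [0, p-1] the value is 156.
112^78 mod 157 = 156

156


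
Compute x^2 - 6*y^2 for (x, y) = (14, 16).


x^2 - d*y^2
= 14^2 - 6*16^2
= 196 - 1536
= -1340

-1340


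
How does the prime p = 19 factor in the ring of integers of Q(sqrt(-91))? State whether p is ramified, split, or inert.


K = Q(sqrt(-91)). Since d mod 4 = 1, disc(K) = -91.
Check p | disc: -91 mod 19 = 4.
p does not divide disc. Compute Legendre symbol (d/p):
4^((19-1)/2) mod 19 = 1
(d/p) = 1, so p splits: (p) = P*P' with e=1, f=1, g=2.
Therefore p is split.

split


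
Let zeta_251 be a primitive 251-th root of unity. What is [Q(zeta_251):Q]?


The degree equals Euler's totient phi(251).
251 = 251
phi(251) = 250

250


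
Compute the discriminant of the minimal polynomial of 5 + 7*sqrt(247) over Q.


The element 5 + 7*sqrt(247) has minimal polynomial:
x^2 - 10*x - 12078
Discriminant = (-10)^2 - 4*(-12078)
= 100 + 48312
= 48412

48412


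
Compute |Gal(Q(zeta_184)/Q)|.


|Gal(Q(zeta_184)/Q)| = phi(184)
= 88

88


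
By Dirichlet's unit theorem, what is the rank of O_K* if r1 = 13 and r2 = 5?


By Dirichlet's unit theorem:
rank = r1 + r2 - 1
= 13 + 5 - 1
= 17

17


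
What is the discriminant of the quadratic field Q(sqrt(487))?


For K = Q(sqrt(d)) with d squarefree: disc(K) = d if d = 1 mod 4, and disc(K) = 4d if d = 2 or 3 mod 4.
Here d = 487, and d mod 4 = 3.
d = 3 mod 4, not 1 (O_K = Z[sqrt(d)]), so disc(K) = 4d = 4 * (487) = 1948

1948


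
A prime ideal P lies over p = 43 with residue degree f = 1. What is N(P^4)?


N(P^a) = p^(a*f)
= 43^(4*1)
= 43^4
= 3418801

3418801


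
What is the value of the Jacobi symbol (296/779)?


Compute (296/779) via quadratic reciprocity:
  pull out 2: (2/779) = -1  (since 779 mod 8 = 3)
  pull out 2: (2/779) = -1  (since 779 mod 8 = 3)
  pull out 2: (2/779) = -1  (since 779 mod 8 = 3)
  reciprocity: (37/779) -> +(779/37)
  reduce: (2/37)
  pull out 2: (2/37) = -1  (since 37 mod 8 = 5)
  (1/37) = 1
Product of signs = 1

1


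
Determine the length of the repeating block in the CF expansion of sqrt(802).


Run the CF algorithm for sqrt(802).
a_0 = floor(sqrt(802)) = 28; set m_0=0, q_0=1.
Recurrence: m' = q*a - m,  q' = (d - m'^2)/q,  a' = floor((a_0 + m')/q').
  step 1: m=28, q=18, a=3
  step 2: m=26, q=7, a=7
  step 3: m=23, q=39, a=1
  step 4: m=16, q=14, a=3
  step 5: m=26, q=9, a=6
  step 6: m=28, q=2, a=28
  step 7: m=28, q=9, a=6
  step 8: m=26, q=14, a=3
  step 9: m=16, q=39, a=1
  step 10: m=23, q=7, a=7
  step 11: m=26, q=18, a=3
  step 12: m=28, q=1, a=56
a_12 = 2*a_0 = 56, so the period closes here.
sqrt(802) = [28; 3, 7, 1, 3, 6, 28, 6, 3, 1, 7, 3, 56]
Period length = 12

12


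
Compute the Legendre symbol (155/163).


p = 163 is prime, so compute (155/163) with the reciprocity algorithm (Jacobi-symbol steps: pull out 2s via (2/n), flip via reciprocity, reduce):
  reciprocity: (155/163) -> -(163/155)
  reduce: (8/155)
  pull out 2: (2/155) = -1  (since 155 mod 8 = 3)
  pull out 2: (2/155) = -1  (since 155 mod 8 = 3)
  pull out 2: (2/155) = -1  (since 155 mod 8 = 3)
  (1/155) = 1
Product of signs = 1
(155/163) = 1

1


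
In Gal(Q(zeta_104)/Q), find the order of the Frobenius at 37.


The Frobenius at p in Gal(Q(zeta_n)/Q) = (Z/nZ)* is the class of p, so its order is ord_104(37), the smallest k >= 1 with 37^k = 1 mod 104.
n = 104 = 2^3 * 13, phi(104) = 48; the order divides phi(n).
Divisors of 48: 1, 2, 3, 4, 6, 8, 12, 16, 24, 48
Repeated squaring mod 104: 37^1 = 37, 37^2 = 17, 37^4 = 81, 37^8 = 9, 37^16 = 81, 37^32 = 9
Test divisors in increasing order:
  k=1: 37^1 = 37 mod 104
  k=2: 37^2 = 17 mod 104
  k=3: 37^3 = 17 * 37 = 5 mod 104
  k=4: 37^4 = 81 mod 104
  k=6: 37^6 = 81 * 17 = 25 mod 104
  k=8: 37^8 = 9 mod 104
  k=12: 37^12 = 9 * 81 = 1 mod 104  <- first divisor giving 1
Order = 12

12


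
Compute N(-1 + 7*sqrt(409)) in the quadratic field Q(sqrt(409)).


N(a + b*sqrt(d)) = a^2 - d*b^2
= (-1)^2 - (409)*(7)^2
= 1 - 20041
= -20040

-20040


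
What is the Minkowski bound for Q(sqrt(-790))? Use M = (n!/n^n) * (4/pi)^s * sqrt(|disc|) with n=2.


d = -790, d mod 4 = 2, so disc(K) = 4d = -3160; |disc(K)| = 3160
Imaginary quadratic field, so n = 2, s = r2 = 1, r1 = 0
M = (n!/n^n) * (4/pi)^s * sqrt(|disc(K)|) = (2!/2^2) * (4/pi)^1 * sqrt(3160)
= 0.5 * 1.273240 * 56.213877
= 35.7869

35.7869


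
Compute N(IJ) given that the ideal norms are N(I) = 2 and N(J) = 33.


N(IJ) = N(I) * N(J)
= 2 * 33
= 66

66


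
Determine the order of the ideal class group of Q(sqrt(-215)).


K = Q(sqrt(-215)). d mod 4 = 1, so D = disc(K) = d = -215
h(K) equals the number of primitive reduced positive-definite forms (a, b, c) = a*x^2 + b*x*y + c*y^2 with b^2 - 4ac = D,
where reduced means |b| <= a <= c, with b >= 0 whenever |b| = a or a = c, and primitive means gcd(a, b, c) = 1.
Reduced forces 3a^2 <= |D| = 215, so 1 <= a <= 8; b must have the parity of D, and c = (b^2 - D)/(4a) must be an integer >= a.
Enumerate a = 1..8, b in [-a, a]:
  a=1: (1, 1, 54)  [1]
  a=2: (2, -1, 27), (2, 1, 27)  [2]
  a=3: (3, -1, 18), (3, 1, 18)  [2]
  a=4: (4, -3, 14), (4, 3, 14)  [2]
  a=5: (5, 5, 12)  [1]
  a=6: (6, -5, 10), (6, -1, 9), (6, 1, 9), (6, 5, 10)  [4]
  a=7: (7, -3, 8), (7, 3, 8)  [2]
  a=8: none
Total reduced forms: 1 + 2 + 2 + 2 + 1 + 4 + 2 = 14
h = 14

14


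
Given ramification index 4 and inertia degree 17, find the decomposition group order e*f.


|D_P| = e * f
= 4 * 17
= 68

68


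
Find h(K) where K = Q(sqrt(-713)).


K = Q(sqrt(-713)). d mod 4 = 3, so D = disc(K) = 4d = -2852
h(K) equals the number of primitive reduced positive-definite forms (a, b, c) = a*x^2 + b*x*y + c*y^2 with b^2 - 4ac = D,
where reduced means |b| <= a <= c, with b >= 0 whenever |b| = a or a = c, and primitive means gcd(a, b, c) = 1.
Reduced forces 3a^2 <= |D| = 2852, so 1 <= a <= 30; b must have the parity of D, and c = (b^2 - D)/(4a) must be an integer >= a.
Enumerate a = 1..30, b in [-a, a]:
  a=1: (1, 0, 713)  [1]
  a=2: (2, 2, 357)  [1]
  a=3: (3, -2, 238), (3, 2, 238)  [2]
  a=4..5: none
  a=6: (6, -2, 119), (6, 2, 119)  [2]
  a=7: (7, -2, 102), (7, 2, 102)  [2]
  a=8: none
  a=9: (9, -8, 81), (9, 8, 81)  [2]
  a=10..13: none
  a=14: (14, -2, 51), (14, 2, 51)  [2]
  a=15..16: none
  a=17: (17, -2, 42), (17, 2, 42)  [2]
  a=18: (18, -10, 41), (18, 10, 41)  [2]
  a=19: (19, -6, 38), (19, 6, 38)  [2]
  a=20: none
  a=21: (21, -16, 37), (21, -2, 34), (21, 2, 34), (21, 16, 37)  [4]
  a=22: none
  a=23: (23, 0, 31)  [1]
  a=24..26: none
  a=27: (27, 8, 27)  [1]
  a=28..30: none
Total reduced forms: 1 + 1 + 2 + 2 + 2 + 2 + 2 + 2 + 2 + 2 + 4 + 1 + 1 = 24
h = 24

24


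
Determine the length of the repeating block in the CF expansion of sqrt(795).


Run the CF algorithm for sqrt(795).
a_0 = floor(sqrt(795)) = 28; set m_0=0, q_0=1.
Recurrence: m' = q*a - m,  q' = (d - m'^2)/q,  a' = floor((a_0 + m')/q').
  step 1: m=28, q=11, a=5
  step 2: m=27, q=6, a=9
  step 3: m=27, q=11, a=5
  step 4: m=28, q=1, a=56
a_4 = 2*a_0 = 56, so the period closes here.
sqrt(795) = [28; 5, 9, 5, 56]
Period length = 4

4


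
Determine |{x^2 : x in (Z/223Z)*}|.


For prime p, the number of non-zero quadratic residues is (p-1)/2.
= (223-1)/2
= 111

111


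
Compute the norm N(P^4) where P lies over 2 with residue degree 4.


N(P^a) = p^(a*f)
= 2^(4*4)
= 2^16
= 65536

65536


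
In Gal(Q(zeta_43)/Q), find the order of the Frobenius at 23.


The Frobenius at p in Gal(Q(zeta_n)/Q) = (Z/nZ)* is the class of p, so its order is ord_43(23), the smallest k >= 1 with 23^k = 1 mod 43.
n = 43 = 43, phi(43) = 42; the order divides phi(n).
Divisors of 42: 1, 2, 3, 6, 7, 14, 21, 42
Repeated squaring mod 43: 23^1 = 23, 23^2 = 13, 23^4 = 40, 23^8 = 9, 23^16 = 38, 23^32 = 25
Test divisors in increasing order:
  k=1: 23^1 = 23 mod 43
  k=2: 23^2 = 13 mod 43
  k=3: 23^3 = 13 * 23 = 41 mod 43
  k=6: 23^6 = 40 * 13 = 4 mod 43
  k=7: 23^7 = 40 * 13 * 23 = 6 mod 43
  k=14: 23^14 = 9 * 40 * 13 = 36 mod 43
  k=21: 23^21 = 38 * 40 * 23 = 1 mod 43  <- first divisor giving 1
Order = 21

21


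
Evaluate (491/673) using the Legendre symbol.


p = 673 is prime, so compute (491/673) with the reciprocity algorithm (Jacobi-symbol steps: pull out 2s via (2/n), flip via reciprocity, reduce):
  reciprocity: (491/673) -> +(673/491)
  reduce: (182/491)
  pull out 2: (2/491) = -1  (since 491 mod 8 = 3)
  reciprocity: (91/491) -> -(491/91)
  reduce: (36/91)
  pull out 2: (2/91) = -1  (since 91 mod 8 = 3)
  pull out 2: (2/91) = -1  (since 91 mod 8 = 3)
  reciprocity: (9/91) -> +(91/9)
  reduce: (1/9)
  (1/9) = 1
Product of signs = 1
(491/673) = 1

1


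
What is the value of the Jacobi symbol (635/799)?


Compute (635/799) via quadratic reciprocity:
  reciprocity: (635/799) -> -(799/635)
  reduce: (164/635)
  pull out 2: (2/635) = -1  (since 635 mod 8 = 3)
  pull out 2: (2/635) = -1  (since 635 mod 8 = 3)
  reciprocity: (41/635) -> +(635/41)
  reduce: (20/41)
  pull out 2: (2/41) = +1  (since 41 mod 8 = 1)
  pull out 2: (2/41) = +1  (since 41 mod 8 = 1)
  reciprocity: (5/41) -> +(41/5)
  reduce: (1/5)
  (1/5) = 1
Product of signs = -1

-1


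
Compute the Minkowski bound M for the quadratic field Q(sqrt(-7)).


d = -7, d mod 4 = 1, so disc(K) = d = -7; |disc(K)| = 7
Imaginary quadratic field, so n = 2, s = r2 = 1, r1 = 0
M = (n!/n^n) * (4/pi)^s * sqrt(|disc(K)|) = (2!/2^2) * (4/pi)^1 * sqrt(7)
= 0.5 * 1.273240 * 2.645751
= 1.6843

1.6843


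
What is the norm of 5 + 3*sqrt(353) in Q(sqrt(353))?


N(a + b*sqrt(d)) = a^2 - d*b^2
= (5)^2 - (353)*(3)^2
= 25 - 3177
= -3152

-3152


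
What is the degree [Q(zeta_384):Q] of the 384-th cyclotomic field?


The degree equals Euler's totient phi(384).
384 = 2^7 * 3
phi(384) = 128

128


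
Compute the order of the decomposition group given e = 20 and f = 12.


|D_P| = e * f
= 20 * 12
= 240

240


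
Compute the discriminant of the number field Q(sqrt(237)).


For K = Q(sqrt(d)) with d squarefree: disc(K) = d if d = 1 mod 4, and disc(K) = 4d if d = 2 or 3 mod 4.
Here d = 237, and d mod 4 = 1.
d = 1 mod 4 (O_K = Z[(1+sqrt(d))/2]), so disc(K) = d = 237

237


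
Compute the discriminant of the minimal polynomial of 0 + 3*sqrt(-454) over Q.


The element 0 + 3*sqrt(-454) has minimal polynomial:
x^2 + 0*x + 4086
Discriminant = (0)^2 - 4*(4086)
= 0 - 16344
= -16344

-16344


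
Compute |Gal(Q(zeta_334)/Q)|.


|Gal(Q(zeta_334)/Q)| = phi(334)
= 166

166


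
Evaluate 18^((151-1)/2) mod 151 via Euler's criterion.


p = 151 is prime and the exponent is (p-1)/2 = 75, so by Euler's criterion 18^75 = (18/151) = +1 or -1 mod 151.
Compute by square-and-multiply:
  75 = 64 + 8 + 2 + 1 (binary 1001011)
  Repeated squaring mod 151: 18^1 = 18, 18^2 = 22, 18^4 = 31, 18^8 = 55, 18^16 = 5, 18^32 = 25, 18^64 = 21
  18^75 = 18^64 * 18^8 * 18^2 * 18^1 = 21 * 55 * 22 * 18 mod 151
    21 * 55 = 1155 = 98 mod 151
    98 * 22 = 2156 = 42 mod 151
    42 * 18 = 756 = 1 mod 151
  18^75 = 1 mod 151
Result 1: 18 is a quadratic residue mod 151.
18^75 mod 151 = 1

1


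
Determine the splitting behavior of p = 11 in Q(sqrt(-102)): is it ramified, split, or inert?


K = Q(sqrt(-102)). Since d mod 4 = 2, disc(K) = -408.
Check p | disc: -408 mod 11 = 10.
p does not divide disc. Compute Legendre symbol (d/p):
8^((11-1)/2) mod 11 = -1
(d/p) = -1, so p is inert: (p) stays prime with e=1, f=2, g=1.
Therefore p is inert.

inert


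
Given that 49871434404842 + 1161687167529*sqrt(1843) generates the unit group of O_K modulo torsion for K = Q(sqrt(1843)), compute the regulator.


epsilon = 49871434404842 + 1161687167529*sqrt(1843)
= 9.9743e+13
R = ln(9.9743e+13)
= 32.2336

32.2336


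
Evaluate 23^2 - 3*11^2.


x^2 - d*y^2
= 23^2 - 3*11^2
= 529 - 363
= 166

166


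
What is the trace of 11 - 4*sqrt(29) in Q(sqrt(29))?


Tr(a + b*sqrt(d)) = (a + b*sqrt(d)) + (a - b*sqrt(d)) = 2a
= 2 * (11)
= 22

22


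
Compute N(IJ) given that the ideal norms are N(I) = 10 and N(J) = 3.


N(IJ) = N(I) * N(J)
= 10 * 3
= 30

30


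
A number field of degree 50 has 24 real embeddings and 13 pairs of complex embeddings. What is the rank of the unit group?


By Dirichlet's unit theorem:
rank = r1 + r2 - 1
= 24 + 13 - 1
= 36

36


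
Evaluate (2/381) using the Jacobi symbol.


Compute (2/381) via quadratic reciprocity:
  pull out 2: (2/381) = -1  (since 381 mod 8 = 5)
  (1/381) = 1
Product of signs = -1

-1


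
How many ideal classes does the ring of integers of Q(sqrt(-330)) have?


K = Q(sqrt(-330)). d mod 4 = 2, so D = disc(K) = 4d = -1320
h(K) equals the number of primitive reduced positive-definite forms (a, b, c) = a*x^2 + b*x*y + c*y^2 with b^2 - 4ac = D,
where reduced means |b| <= a <= c, with b >= 0 whenever |b| = a or a = c, and primitive means gcd(a, b, c) = 1.
Reduced forces 3a^2 <= |D| = 1320, so 1 <= a <= 20; b must have the parity of D, and c = (b^2 - D)/(4a) must be an integer >= a.
Enumerate a = 1..20, b in [-a, a]:
  a=1: (1, 0, 330)  [1]
  a=2: (2, 0, 165)  [1]
  a=3: (3, 0, 110)  [1]
  a=4: none
  a=5: (5, 0, 66)  [1]
  a=6: (6, 0, 55)  [1]
  a=7..9: none
  a=10: (10, 0, 33)  [1]
  a=11: (11, 0, 30)  [1]
  a=12..14: none
  a=15: (15, 0, 22)  [1]
  a=16..20: none
Total reduced forms: 1 + 1 + 1 + 1 + 1 + 1 + 1 + 1 = 8
h = 8

8


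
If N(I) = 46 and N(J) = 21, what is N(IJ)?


N(IJ) = N(I) * N(J)
= 46 * 21
= 966

966


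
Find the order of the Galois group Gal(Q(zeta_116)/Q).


|Gal(Q(zeta_116)/Q)| = phi(116)
= 56

56


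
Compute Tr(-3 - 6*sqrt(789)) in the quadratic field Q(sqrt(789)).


Tr(a + b*sqrt(d)) = (a + b*sqrt(d)) + (a - b*sqrt(d)) = 2a
= 2 * (-3)
= -6

-6


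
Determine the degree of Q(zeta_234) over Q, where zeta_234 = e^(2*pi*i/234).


The degree equals Euler's totient phi(234).
234 = 2 * 3^2 * 13
phi(234) = 72

72


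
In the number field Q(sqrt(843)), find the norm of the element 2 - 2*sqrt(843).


N(a + b*sqrt(d)) = a^2 - d*b^2
= (2)^2 - (843)*(-2)^2
= 4 - 3372
= -3368

-3368


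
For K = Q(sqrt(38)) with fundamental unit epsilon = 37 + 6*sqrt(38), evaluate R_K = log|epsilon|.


epsilon = 37 + 6*sqrt(38)
= 73.9865
R = ln(73.9865)
= 4.3039

4.3039


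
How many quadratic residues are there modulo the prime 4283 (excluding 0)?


For prime p, the number of non-zero quadratic residues is (p-1)/2.
= (4283-1)/2
= 2141

2141


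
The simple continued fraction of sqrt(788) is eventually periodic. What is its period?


Run the CF algorithm for sqrt(788).
a_0 = floor(sqrt(788)) = 28; set m_0=0, q_0=1.
Recurrence: m' = q*a - m,  q' = (d - m'^2)/q,  a' = floor((a_0 + m')/q').
  step 1: m=28, q=4, a=14
  step 2: m=28, q=1, a=56
a_2 = 2*a_0 = 56, so the period closes here.
sqrt(788) = [28; 14, 56]
Period length = 2

2


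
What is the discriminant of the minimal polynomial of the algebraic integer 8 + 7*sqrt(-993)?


The element 8 + 7*sqrt(-993) has minimal polynomial:
x^2 - 16*x + 48721
Discriminant = (-16)^2 - 4*(48721)
= 256 - 194884
= -194628

-194628


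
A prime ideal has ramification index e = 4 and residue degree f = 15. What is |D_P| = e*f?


|D_P| = e * f
= 4 * 15
= 60

60


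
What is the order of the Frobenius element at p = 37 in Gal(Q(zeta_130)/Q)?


The Frobenius at p in Gal(Q(zeta_n)/Q) = (Z/nZ)* is the class of p, so its order is ord_130(37), the smallest k >= 1 with 37^k = 1 mod 130.
n = 130 = 2 * 5 * 13, phi(130) = 48; the order divides phi(n).
Divisors of 48: 1, 2, 3, 4, 6, 8, 12, 16, 24, 48
Repeated squaring mod 130: 37^1 = 37, 37^2 = 69, 37^4 = 81, 37^8 = 61, 37^16 = 81, 37^32 = 61
Test divisors in increasing order:
  k=1: 37^1 = 37 mod 130
  k=2: 37^2 = 69 mod 130
  k=3: 37^3 = 69 * 37 = 83 mod 130
  k=4: 37^4 = 81 mod 130
  k=6: 37^6 = 81 * 69 = 129 mod 130
  k=8: 37^8 = 61 mod 130
  k=12: 37^12 = 61 * 81 = 1 mod 130  <- first divisor giving 1
Order = 12

12


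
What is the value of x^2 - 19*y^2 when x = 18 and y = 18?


x^2 - d*y^2
= 18^2 - 19*18^2
= 324 - 6156
= -5832

-5832


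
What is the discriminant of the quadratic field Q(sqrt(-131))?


For K = Q(sqrt(d)) with d squarefree: disc(K) = d if d = 1 mod 4, and disc(K) = 4d if d = 2 or 3 mod 4.
Here d = -131, and d mod 4 = 1.
d = 1 mod 4 (O_K = Z[(1+sqrt(d))/2]), so disc(K) = d = -131

-131


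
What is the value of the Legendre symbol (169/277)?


p = 277 is prime, so compute (169/277) with the reciprocity algorithm (Jacobi-symbol steps: pull out 2s via (2/n), flip via reciprocity, reduce):
  reciprocity: (169/277) -> +(277/169)
  reduce: (108/169)
  pull out 2: (2/169) = +1  (since 169 mod 8 = 1)
  pull out 2: (2/169) = +1  (since 169 mod 8 = 1)
  reciprocity: (27/169) -> +(169/27)
  reduce: (7/27)
  reciprocity: (7/27) -> -(27/7)
  reduce: (6/7)
  pull out 2: (2/7) = +1  (since 7 mod 8 = 7)
  reciprocity: (3/7) -> -(7/3)
  reduce: (1/3)
  (1/3) = 1
Product of signs = 1
(169/277) = 1

1


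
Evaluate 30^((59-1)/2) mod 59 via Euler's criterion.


p = 59 is prime and the exponent is (p-1)/2 = 29, so by Euler's criterion 30^29 = (30/59) = +1 or -1 mod 59.
Compute by square-and-multiply:
  29 = 16 + 8 + 4 + 1 (binary 11101)
  Repeated squaring mod 59: 30^1 = 30, 30^2 = 15, 30^4 = 48, 30^8 = 3, 30^16 = 9
  30^29 = 30^16 * 30^8 * 30^4 * 30^1 = 9 * 3 * 48 * 30 mod 59
    9 * 3 = 27 = 27 mod 59
    27 * 48 = 1296 = 57 mod 59
    57 * 30 = 1710 = 58 mod 59
  30^29 = 58 mod 59
Result 58 = p - 1 = -1 mod 59: 30 is a quadratic non-residue mod 59. As a residue in [0, p-1] the value is 58.
30^29 mod 59 = 58

58


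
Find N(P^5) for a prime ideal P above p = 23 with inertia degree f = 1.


N(P^a) = p^(a*f)
= 23^(5*1)
= 23^5
= 6436343

6436343


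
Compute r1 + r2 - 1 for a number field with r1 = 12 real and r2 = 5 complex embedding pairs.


By Dirichlet's unit theorem:
rank = r1 + r2 - 1
= 12 + 5 - 1
= 16

16


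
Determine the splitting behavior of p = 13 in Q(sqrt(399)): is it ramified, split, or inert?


K = Q(sqrt(399)). Since d mod 4 = 3, disc(K) = 1596.
Check p | disc: 1596 mod 13 = 10.
p does not divide disc. Compute Legendre symbol (d/p):
9^((13-1)/2) mod 13 = 1
(d/p) = 1, so p splits: (p) = P*P' with e=1, f=1, g=2.
Therefore p is split.

split


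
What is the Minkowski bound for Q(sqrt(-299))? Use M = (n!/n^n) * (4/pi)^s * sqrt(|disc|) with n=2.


d = -299, d mod 4 = 1, so disc(K) = d = -299; |disc(K)| = 299
Imaginary quadratic field, so n = 2, s = r2 = 1, r1 = 0
M = (n!/n^n) * (4/pi)^s * sqrt(|disc(K)|) = (2!/2^2) * (4/pi)^1 * sqrt(299)
= 0.5 * 1.273240 * 17.291616
= 11.0082

11.0082


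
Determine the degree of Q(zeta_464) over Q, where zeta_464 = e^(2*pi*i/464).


The degree equals Euler's totient phi(464).
464 = 2^4 * 29
phi(464) = 224

224


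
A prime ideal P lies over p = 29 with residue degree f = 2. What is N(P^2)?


N(P^a) = p^(a*f)
= 29^(2*2)
= 29^4
= 707281

707281


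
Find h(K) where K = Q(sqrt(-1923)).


K = Q(sqrt(-1923)). d mod 4 = 1, so D = disc(K) = d = -1923
h(K) equals the number of primitive reduced positive-definite forms (a, b, c) = a*x^2 + b*x*y + c*y^2 with b^2 - 4ac = D,
where reduced means |b| <= a <= c, with b >= 0 whenever |b| = a or a = c, and primitive means gcd(a, b, c) = 1.
Reduced forces 3a^2 <= |D| = 1923, so 1 <= a <= 25; b must have the parity of D, and c = (b^2 - D)/(4a) must be an integer >= a.
Enumerate a = 1..25, b in [-a, a]:
  a=1: (1, 1, 481)  [1]
  a=2: none
  a=3: (3, 3, 161)  [1]
  a=4..6: none
  a=7: (7, -3, 69), (7, 3, 69)  [2]
  a=8..12: none
  a=13: (13, -1, 37), (13, 1, 37)  [2]
  a=14..16: none
  a=17: (17, -7, 29), (17, 7, 29)  [2]
  a=18..20: none
  a=21: (21, -3, 23), (21, 3, 23)  [2]
  a=22..25: none
Total reduced forms: 1 + 1 + 2 + 2 + 2 + 2 = 10
h = 10

10


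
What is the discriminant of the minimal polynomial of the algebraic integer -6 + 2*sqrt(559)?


The element -6 + 2*sqrt(559) has minimal polynomial:
x^2 + 12*x - 2200
Discriminant = (12)^2 - 4*(-2200)
= 144 + 8800
= 8944

8944


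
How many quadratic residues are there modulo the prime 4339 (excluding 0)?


For prime p, the number of non-zero quadratic residues is (p-1)/2.
= (4339-1)/2
= 2169

2169


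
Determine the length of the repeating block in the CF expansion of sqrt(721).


Run the CF algorithm for sqrt(721).
a_0 = floor(sqrt(721)) = 26; set m_0=0, q_0=1.
Recurrence: m' = q*a - m,  q' = (d - m'^2)/q,  a' = floor((a_0 + m')/q').
  step 1: m=26, q=45, a=1
  step 2: m=19, q=8, a=5
  step 3: m=21, q=35, a=1
  step 4: m=14, q=15, a=2
  step 5: m=16, q=31, a=1
  step 6: m=15, q=16, a=2
  step 7: m=17, q=27, a=1
  step 8: m=10, q=23, a=1
  step 9: m=13, q=24, a=1
  step 10: m=11, q=25, a=1
  step 11: m=14, q=21, a=1
  step 12: m=7, q=32, a=1
  step 13: m=25, q=3, a=17
  step 14: m=26, q=15, a=3
  step 15: m=19, q=24, a=1
  step 16: m=5, q=29, a=1
  step 17: m=24, q=5, a=10
  step 18: m=26, q=9, a=5
  step 19: m=19, q=40, a=1
  step 20: m=21, q=7, a=6
  step 21: m=21, q=40, a=1
  step 22: m=19, q=9, a=5
  step 23: m=26, q=5, a=10
  step 24: m=24, q=29, a=1
  step 25: m=5, q=24, a=1
  step 26: m=19, q=15, a=3
  step 27: m=26, q=3, a=17
  step 28: m=25, q=32, a=1
  step 29: m=7, q=21, a=1
  step 30: m=14, q=25, a=1
  step 31: m=11, q=24, a=1
  step 32: m=13, q=23, a=1
  step 33: m=10, q=27, a=1
  step 34: m=17, q=16, a=2
  step 35: m=15, q=31, a=1
  step 36: m=16, q=15, a=2
  step 37: m=14, q=35, a=1
  step 38: m=21, q=8, a=5
  step 39: m=19, q=45, a=1
  step 40: m=26, q=1, a=52
a_40 = 2*a_0 = 52, so the period closes here.
sqrt(721) = [26; 1, 5, 1, 2, 1, 2, 1, 1, 1, 1, 1, 1, 17, 3, 1, 1, 10, 5, 1, 6, 1, 5, 10, 1, 1, 3, 17, 1, 1, 1, 1, 1, 1, 2, 1, 2, 1, 5, 1, 52]
Period length = 40

40


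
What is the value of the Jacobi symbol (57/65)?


Compute (57/65) via quadratic reciprocity:
  reciprocity: (57/65) -> +(65/57)
  reduce: (8/57)
  pull out 2: (2/57) = +1  (since 57 mod 8 = 1)
  pull out 2: (2/57) = +1  (since 57 mod 8 = 1)
  pull out 2: (2/57) = +1  (since 57 mod 8 = 1)
  (1/57) = 1
Product of signs = 1

1


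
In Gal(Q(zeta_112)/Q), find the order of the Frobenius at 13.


The Frobenius at p in Gal(Q(zeta_n)/Q) = (Z/nZ)* is the class of p, so its order is ord_112(13), the smallest k >= 1 with 13^k = 1 mod 112.
n = 112 = 2^4 * 7, phi(112) = 48; the order divides phi(n).
Divisors of 48: 1, 2, 3, 4, 6, 8, 12, 16, 24, 48
Repeated squaring mod 112: 13^1 = 13, 13^2 = 57, 13^4 = 1, 13^8 = 1, 13^16 = 1, 13^32 = 1
Test divisors in increasing order:
  k=1: 13^1 = 13 mod 112
  k=2: 13^2 = 57 mod 112
  k=3: 13^3 = 57 * 13 = 69 mod 112
  k=4: 13^4 = 1 mod 112  <- first divisor giving 1
Order = 4

4


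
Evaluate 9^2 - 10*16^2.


x^2 - d*y^2
= 9^2 - 10*16^2
= 81 - 2560
= -2479

-2479


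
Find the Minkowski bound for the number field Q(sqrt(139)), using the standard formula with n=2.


d = 139, d mod 4 = 3, so disc(K) = 4d = 556; |disc(K)| = 556
Real quadratic field, so n = 2, s = r2 = 0, r1 = 2
M = (n!/n^n) * (4/pi)^s * sqrt(|disc(K)|) = (2!/2^2) * (4/pi)^0 * sqrt(556)
= 0.5 * 1.000000 * 23.579652
= 11.7898

11.7898


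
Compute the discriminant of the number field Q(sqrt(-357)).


For K = Q(sqrt(d)) with d squarefree: disc(K) = d if d = 1 mod 4, and disc(K) = 4d if d = 2 or 3 mod 4.
Here d = -357, and d mod 4 = 3.
d = 3 mod 4, not 1 (O_K = Z[sqrt(d)]), so disc(K) = 4d = 4 * (-357) = -1428

-1428


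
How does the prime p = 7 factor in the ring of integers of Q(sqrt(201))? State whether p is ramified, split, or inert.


K = Q(sqrt(201)). Since d mod 4 = 1, disc(K) = 201.
Check p | disc: 201 mod 7 = 5.
p does not divide disc. Compute Legendre symbol (d/p):
5^((7-1)/2) mod 7 = -1
(d/p) = -1, so p is inert: (p) stays prime with e=1, f=2, g=1.
Therefore p is inert.

inert


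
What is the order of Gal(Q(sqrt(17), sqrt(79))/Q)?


The 2 square roots of distinct primes are multiplicatively independent over Q,
so [K:Q] = 2^2 and Gal(K/Q) is isomorphic to (Z/2Z)^2.
|Gal| = 2^2 = 4

4


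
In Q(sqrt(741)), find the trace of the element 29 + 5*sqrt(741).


Tr(a + b*sqrt(d)) = (a + b*sqrt(d)) + (a - b*sqrt(d)) = 2a
= 2 * (29)
= 58

58


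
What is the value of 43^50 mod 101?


p = 101 is prime and the exponent is (p-1)/2 = 50, so by Euler's criterion 43^50 = (43/101) = +1 or -1 mod 101.
Compute by square-and-multiply:
  50 = 32 + 16 + 2 (binary 110010)
  Repeated squaring mod 101: 43^1 = 43, 43^2 = 31, 43^4 = 52, 43^8 = 78, 43^16 = 24, 43^32 = 71
  43^50 = 43^32 * 43^16 * 43^2 = 71 * 24 * 31 mod 101
    71 * 24 = 1704 = 88 mod 101
    88 * 31 = 2728 = 1 mod 101
  43^50 = 1 mod 101
Result 1: 43 is a quadratic residue mod 101.
43^50 mod 101 = 1

1


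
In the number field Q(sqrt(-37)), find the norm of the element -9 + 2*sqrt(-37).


N(a + b*sqrt(d)) = a^2 - d*b^2
= (-9)^2 - (-37)*(2)^2
= 81 + 148
= 229

229


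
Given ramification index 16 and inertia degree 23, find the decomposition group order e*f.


|D_P| = e * f
= 16 * 23
= 368

368


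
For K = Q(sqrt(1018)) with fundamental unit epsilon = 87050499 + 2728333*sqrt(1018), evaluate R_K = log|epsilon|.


epsilon = 87050499 + 2728333*sqrt(1018)
= 1.7410e+08
R = ln(1.7410e+08)
= 18.9751

18.9751


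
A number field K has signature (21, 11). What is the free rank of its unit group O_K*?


By Dirichlet's unit theorem:
rank = r1 + r2 - 1
= 21 + 11 - 1
= 31

31


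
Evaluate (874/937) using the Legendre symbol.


p = 937 is prime, so compute (874/937) with the reciprocity algorithm (Jacobi-symbol steps: pull out 2s via (2/n), flip via reciprocity, reduce):
  pull out 2: (2/937) = +1  (since 937 mod 8 = 1)
  reciprocity: (437/937) -> +(937/437)
  reduce: (63/437)
  reciprocity: (63/437) -> +(437/63)
  reduce: (59/63)
  reciprocity: (59/63) -> -(63/59)
  reduce: (4/59)
  pull out 2: (2/59) = -1  (since 59 mod 8 = 3)
  pull out 2: (2/59) = -1  (since 59 mod 8 = 3)
  (1/59) = 1
Product of signs = -1
(874/937) = -1

-1


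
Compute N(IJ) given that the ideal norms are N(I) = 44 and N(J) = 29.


N(IJ) = N(I) * N(J)
= 44 * 29
= 1276

1276


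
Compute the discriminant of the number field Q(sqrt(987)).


For K = Q(sqrt(d)) with d squarefree: disc(K) = d if d = 1 mod 4, and disc(K) = 4d if d = 2 or 3 mod 4.
Here d = 987, and d mod 4 = 3.
d = 3 mod 4, not 1 (O_K = Z[sqrt(d)]), so disc(K) = 4d = 4 * (987) = 3948

3948


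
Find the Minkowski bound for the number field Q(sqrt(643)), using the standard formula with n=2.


d = 643, d mod 4 = 3, so disc(K) = 4d = 2572; |disc(K)| = 2572
Real quadratic field, so n = 2, s = r2 = 0, r1 = 2
M = (n!/n^n) * (4/pi)^s * sqrt(|disc(K)|) = (2!/2^2) * (4/pi)^0 * sqrt(2572)
= 0.5 * 1.000000 * 50.714889
= 25.3574

25.3574


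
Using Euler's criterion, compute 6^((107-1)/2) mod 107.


p = 107 is prime and the exponent is (p-1)/2 = 53, so by Euler's criterion 6^53 = (6/107) = +1 or -1 mod 107.
Compute by square-and-multiply:
  53 = 32 + 16 + 4 + 1 (binary 110101)
  Repeated squaring mod 107: 6^1 = 6, 6^2 = 36, 6^4 = 12, 6^8 = 37, 6^16 = 85, 6^32 = 56
  6^53 = 6^32 * 6^16 * 6^4 * 6^1 = 56 * 85 * 12 * 6 mod 107
    56 * 85 = 4760 = 52 mod 107
    52 * 12 = 624 = 89 mod 107
    89 * 6 = 534 = 106 mod 107
  6^53 = 106 mod 107
Result 106 = p - 1 = -1 mod 107: 6 is a quadratic non-residue mod 107. As a residue in [0, p-1] the value is 106.
6^53 mod 107 = 106

106


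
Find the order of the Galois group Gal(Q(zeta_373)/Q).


|Gal(Q(zeta_373)/Q)| = phi(373)
= 372

372


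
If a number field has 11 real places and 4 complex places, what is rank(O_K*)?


By Dirichlet's unit theorem:
rank = r1 + r2 - 1
= 11 + 4 - 1
= 14

14


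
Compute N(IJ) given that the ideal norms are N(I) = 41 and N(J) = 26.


N(IJ) = N(I) * N(J)
= 41 * 26
= 1066

1066


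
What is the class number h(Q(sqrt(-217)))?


K = Q(sqrt(-217)). d mod 4 = 3, so D = disc(K) = 4d = -868
h(K) equals the number of primitive reduced positive-definite forms (a, b, c) = a*x^2 + b*x*y + c*y^2 with b^2 - 4ac = D,
where reduced means |b| <= a <= c, with b >= 0 whenever |b| = a or a = c, and primitive means gcd(a, b, c) = 1.
Reduced forces 3a^2 <= |D| = 868, so 1 <= a <= 17; b must have the parity of D, and c = (b^2 - D)/(4a) must be an integer >= a.
Enumerate a = 1..17, b in [-a, a]:
  a=1: (1, 0, 217)  [1]
  a=2: (2, 2, 109)  [1]
  a=3..6: none
  a=7: (7, 0, 31)  [1]
  a=8..10: none
  a=11: (11, -10, 22), (11, 10, 22)  [2]
  a=12: none
  a=13: (13, -4, 17), (13, 4, 17)  [2]
  a=14: (14, 14, 19)  [1]
  a=15..17: none
Total reduced forms: 1 + 1 + 1 + 2 + 2 + 1 = 8
h = 8

8


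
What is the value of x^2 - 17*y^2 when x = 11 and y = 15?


x^2 - d*y^2
= 11^2 - 17*15^2
= 121 - 3825
= -3704

-3704


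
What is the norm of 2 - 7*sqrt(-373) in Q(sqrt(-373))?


N(a + b*sqrt(d)) = a^2 - d*b^2
= (2)^2 - (-373)*(-7)^2
= 4 + 18277
= 18281

18281


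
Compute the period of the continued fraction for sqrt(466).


Run the CF algorithm for sqrt(466).
a_0 = floor(sqrt(466)) = 21; set m_0=0, q_0=1.
Recurrence: m' = q*a - m,  q' = (d - m'^2)/q,  a' = floor((a_0 + m')/q').
  step 1: m=21, q=25, a=1
  step 2: m=4, q=18, a=1
  step 3: m=14, q=15, a=2
  step 4: m=16, q=14, a=2
  step 5: m=12, q=23, a=1
  step 6: m=11, q=15, a=2
  step 7: m=19, q=7, a=5
  step 8: m=16, q=30, a=1
  step 9: m=14, q=9, a=3
  step 10: m=13, q=33, a=1
  step 11: m=20, q=2, a=20
  step 12: m=20, q=33, a=1
  step 13: m=13, q=9, a=3
  step 14: m=14, q=30, a=1
  step 15: m=16, q=7, a=5
  step 16: m=19, q=15, a=2
  step 17: m=11, q=23, a=1
  step 18: m=12, q=14, a=2
  step 19: m=16, q=15, a=2
  step 20: m=14, q=18, a=1
  step 21: m=4, q=25, a=1
  step 22: m=21, q=1, a=42
a_22 = 2*a_0 = 42, so the period closes here.
sqrt(466) = [21; 1, 1, 2, 2, 1, 2, 5, 1, 3, 1, 20, 1, 3, 1, 5, 2, 1, 2, 2, 1, 1, 42]
Period length = 22

22


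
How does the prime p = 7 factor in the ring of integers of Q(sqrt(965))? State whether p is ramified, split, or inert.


K = Q(sqrt(965)). Since d mod 4 = 1, disc(K) = 965.
Check p | disc: 965 mod 7 = 6.
p does not divide disc. Compute Legendre symbol (d/p):
6^((7-1)/2) mod 7 = -1
(d/p) = -1, so p is inert: (p) stays prime with e=1, f=2, g=1.
Therefore p is inert.

inert


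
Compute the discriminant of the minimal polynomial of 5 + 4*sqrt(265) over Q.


The element 5 + 4*sqrt(265) has minimal polynomial:
x^2 - 10*x - 4215
Discriminant = (-10)^2 - 4*(-4215)
= 100 + 16860
= 16960

16960


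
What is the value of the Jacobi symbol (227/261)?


Compute (227/261) via quadratic reciprocity:
  reciprocity: (227/261) -> +(261/227)
  reduce: (34/227)
  pull out 2: (2/227) = -1  (since 227 mod 8 = 3)
  reciprocity: (17/227) -> +(227/17)
  reduce: (6/17)
  pull out 2: (2/17) = +1  (since 17 mod 8 = 1)
  reciprocity: (3/17) -> +(17/3)
  reduce: (2/3)
  pull out 2: (2/3) = -1  (since 3 mod 8 = 3)
  (1/3) = 1
Product of signs = 1

1


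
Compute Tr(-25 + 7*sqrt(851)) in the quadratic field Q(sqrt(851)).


Tr(a + b*sqrt(d)) = (a + b*sqrt(d)) + (a - b*sqrt(d)) = 2a
= 2 * (-25)
= -50

-50


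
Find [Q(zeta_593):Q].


The degree equals Euler's totient phi(593).
593 = 593
phi(593) = 592

592


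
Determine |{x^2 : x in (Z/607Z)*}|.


For prime p, the number of non-zero quadratic residues is (p-1)/2.
= (607-1)/2
= 303

303


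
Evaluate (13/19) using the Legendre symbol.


p = 19 is prime, so compute (13/19) with the reciprocity algorithm (Jacobi-symbol steps: pull out 2s via (2/n), flip via reciprocity, reduce):
  reciprocity: (13/19) -> +(19/13)
  reduce: (6/13)
  pull out 2: (2/13) = -1  (since 13 mod 8 = 5)
  reciprocity: (3/13) -> +(13/3)
  reduce: (1/3)
  (1/3) = 1
Product of signs = -1
(13/19) = -1

-1


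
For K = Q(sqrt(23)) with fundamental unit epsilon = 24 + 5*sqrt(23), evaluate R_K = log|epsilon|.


epsilon = 24 + 5*sqrt(23)
= 47.9792
R = ln(47.9792)
= 3.8708

3.8708


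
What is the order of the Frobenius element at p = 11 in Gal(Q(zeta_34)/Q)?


The Frobenius at p in Gal(Q(zeta_n)/Q) = (Z/nZ)* is the class of p, so its order is ord_34(11), the smallest k >= 1 with 11^k = 1 mod 34.
n = 34 = 2 * 17, phi(34) = 16; the order divides phi(n).
Divisors of 16: 1, 2, 4, 8, 16
Repeated squaring mod 34: 11^1 = 11, 11^2 = 19, 11^4 = 21, 11^8 = 33, 11^16 = 1
Test divisors in increasing order:
  k=1: 11^1 = 11 mod 34
  k=2: 11^2 = 19 mod 34
  k=4: 11^4 = 21 mod 34
  k=8: 11^8 = 33 mod 34
  k=16: 11^16 = 1 mod 34  <- first divisor giving 1
Order = 16

16


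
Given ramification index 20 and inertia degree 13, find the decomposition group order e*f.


|D_P| = e * f
= 20 * 13
= 260

260
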